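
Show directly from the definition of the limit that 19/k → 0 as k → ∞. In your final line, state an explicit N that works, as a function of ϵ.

Suppose ϵ > 0. For k ≥ 1, |19/k − 0| = 19/(k) ≤ 19/k.
We need 19/k < ϵ, i.e. k > 19/ϵ.
Take N = 19/ϵ. If k > N then |19/k| ≤ 19/k < ϵ.

N = 19/ϵ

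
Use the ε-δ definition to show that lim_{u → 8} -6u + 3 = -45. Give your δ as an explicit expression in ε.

Let ε > 0. We need δ > 0 so that 0 < |u − 8| < δ implies |(-6u + 3) + 45| < ε.
Since (-6u + 3) + 45 = -6(u − 8), we have |(-6u + 3) + 45| = 6|u − 8|.
Thus it suffices that |u − 8| < ε/6.
Take δ = ε/6. If 0 < |u − 8| < δ then |(-6u + 3) + 45| = 6|u − 8| < 6·(ε/6) = ε.

δ = ε/6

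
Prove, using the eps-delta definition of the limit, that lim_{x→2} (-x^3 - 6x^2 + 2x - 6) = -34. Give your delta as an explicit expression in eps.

delta = min(1, eps/47)

Let eps > 0. We want delta > 0 such that 0 < |x − 2| < delta implies |(-x^3 - 6x^2 + 2x - 6) + 34| < eps.
(-x^3 - 6x^2 + 2x - 6) + 34 = -x^3 - 6x^2 + 2x + 28 = (x − 2)(-x^2 - 8x - 14).
So |(-x^3 - 6x^2 + 2x - 6) + 34| = |x − 2|·|-x^2 - 8x - 14|.
Require delta ≤ 1. Then |x − 2| < 1 gives |x| < 3, and by the triangle inequality |-x^2 - 8x - 14| ≤ 3^2 + 8·3 + 14 = 47.
Hence |(-x^3 - 6x^2 + 2x - 6) + 34| ≤ 47|x − 2| < eps provided |x − 2| < eps/47.
Choosing delta = min(1, eps/47) ensures both conditions, hence |(-x^3 - 6x^2 + 2x - 6) + 34| < eps.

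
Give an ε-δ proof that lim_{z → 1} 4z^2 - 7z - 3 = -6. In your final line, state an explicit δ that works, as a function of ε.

Let ε > 0. We want δ > 0 such that 0 < |z − 1| < δ implies |(4z^2 - 7z - 3) + 6| < ε.
(4z^2 - 7z - 3) + 6 = 4z^2 - 7z + 3 = (z − 1)(4z - 3).
So |(4z^2 - 7z - 3) + 6| = |z − 1|·|4z - 3|.
Require δ ≤ 1. Then |z − 1| < 1 gives |z| < 2, and by the triangle inequality |4z - 3| ≤ 4·2 + 3 = 11.
Hence |(4z^2 - 7z - 3) + 6| ≤ 11|z − 1| < ε provided |z − 1| < ε/11.
Take δ = min(1, ε/11). Then 0 < |z − 1| < δ gives both |z − 1| < 1 and |z − 1| < ε/11, so |(4z^2 - 7z - 3) + 6| < ε.

δ = min(1, ε/11)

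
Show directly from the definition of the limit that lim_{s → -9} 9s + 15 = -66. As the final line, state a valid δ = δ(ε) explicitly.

δ = ε/9

Suppose ε > 0. We need δ > 0 so that 0 < |s + 9| < δ implies |(9s + 15) + 66| < ε.
Since (9s + 15) + 66 = 9(s + 9), we have |(9s + 15) + 66| = 9|s + 9|.
So 9|s + 9| < ε exactly when |s + 9| < ε/9.
Take δ = ε/9. If 0 < |s + 9| < δ then |(9s + 15) + 66| = 9|s + 9| < 9·(ε/9) = ε.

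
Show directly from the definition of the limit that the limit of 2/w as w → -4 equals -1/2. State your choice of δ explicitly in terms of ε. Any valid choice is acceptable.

Let ε > 0 be given. We seek δ > 0 such that 0 < |w + 4| < δ implies |2/w + 1/2| < ε.
|2/w + 1/2| = 2·|-4 − w|/(4·|w|) = 2|w + 4|/(4|w|).
Require δ ≤ 2 so that |w| > 4 − 2 = 2, hence 4|w| > 8.
Then |2/w + 1/2| < 2|w + 4|/8, which is < ε when |w + 4| < 4ε.
Take δ = min(2, 4ε). Then 0 < |w + 4| < δ gives both |w + 4| < 2 and |w + 4| < 4ε, so |2/w + 1/2| < ε.

δ = min(2, 4ε)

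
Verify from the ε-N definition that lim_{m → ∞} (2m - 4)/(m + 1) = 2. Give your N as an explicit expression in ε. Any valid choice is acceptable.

N = 6/ε

Suppose ε > 0. For m ≥ 1, |(2m - 4)/(m + 1) − 2| = |-6|/((m + 1)) = 6/((m + 1)).
Since m + 1 ≥ m for m ≥ 1, this is ≤ 6/(m) = 6/m.
So |(2m - 4)/(m + 1) − 2| < ε whenever m > 6/ε.
Take N = 6/ε. If m > N then |(2m - 4)/(m + 1) − 2| ≤ 6/m < ε.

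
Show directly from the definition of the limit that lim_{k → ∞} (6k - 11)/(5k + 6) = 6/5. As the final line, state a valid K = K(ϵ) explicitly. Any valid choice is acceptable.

Fix ϵ > 0. For k ≥ 1, |(6k - 11)/(5k + 6) − (6/5)| = |-91|/(5(5k + 6)) = 91/(5(5k + 6)).
Since 5k + 6 ≥ 5k for k ≥ 1, this is ≤ 91/(5·5k) = (91/25)/k.
So |(6k - 11)/(5k + 6) − (6/5)| < ϵ whenever k > (91/25)/ϵ.
Take K = (91/25)/ϵ. If k > K then |(6k - 11)/(5k + 6) − (6/5)| ≤ (91/25)/k < ϵ.

K = (91/25)/ϵ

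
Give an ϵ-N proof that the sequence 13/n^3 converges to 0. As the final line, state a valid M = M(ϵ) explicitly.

M = (13/ϵ)^{1/3}

Fix ϵ > 0. For n ≥ 1, |13/n^3 − 0| = 13/n^3.
13/n^3 < ϵ ⇔ n^3 > 13/ϵ ⇔ n > (13/ϵ)^{1/3}.
Take M = (13/ϵ)^{1/3}. Then n > M implies 13/n^3 < ϵ.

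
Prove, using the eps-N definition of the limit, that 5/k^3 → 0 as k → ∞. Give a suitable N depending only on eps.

N = (5/eps)^{1/3}

Suppose eps > 0. For k ≥ 1, |5/k^3 − 0| = 5/k^3.
5/k^3 < eps ⇔ k^3 > 5/eps ⇔ k > (5/eps)^{1/3}.
Take N = (5/eps)^{1/3}. Then k > N implies 5/k^3 < eps.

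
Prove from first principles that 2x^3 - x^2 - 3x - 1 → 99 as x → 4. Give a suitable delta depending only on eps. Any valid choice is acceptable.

delta = min(2, eps/139)

Let eps > 0. We want delta > 0 such that 0 < |x − 4| < delta implies |(2x^3 - x^2 - 3x - 1) − 99| < eps.
(2x^3 - x^2 - 3x - 1) − 99 = 2x^3 - x^2 - 3x - 100 = (x − 4)(2x^2 + 7x + 25).
So |(2x^3 - x^2 - 3x - 1) − 99| = |x − 4|·|2x^2 + 7x + 25|.
Assume first that |x − 4| < 2, so |x| < 6. Then |2x^2 + 7x + 25| ≤ 2·6^2 + 7·6 + 25 = 139.
Hence |(2x^3 - x^2 - 3x - 1) − 99| ≤ 139|x − 4| < eps provided |x − 4| < eps/139.
Choosing delta = min(2, eps/139) ensures both conditions, hence |(2x^3 - x^2 - 3x - 1) − 99| < eps.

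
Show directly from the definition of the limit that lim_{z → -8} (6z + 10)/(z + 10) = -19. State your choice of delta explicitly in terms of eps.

delta = min(1, (1/25)eps)

Let eps > 0. We want delta > 0 with 0 < |z + 8| < delta ⇒ |(6z + 10)/(z + 10) + 19| < eps.
Combining over a common denominator, (6z + 10)/(z + 10) + 19 = [(6z + 10)·2 − (-38)·(z + 10)] / [2·(z + 10)] = 50(z + 8) / (2(z + 10)).
So |(6z + 10)/(z + 10) + 19| = 50|z + 8| / (2·|z + 10|).
Require delta ≤ 1, so |z + 10| ≥ |2| − |z + 8| > 2 − 1 = 1.
Hence |(6z + 10)/(z + 10) + 19| < 50|z + 8|/(2·1) = 25|z + 8|, which is < eps once |z + 8| < (1/25)eps.
Take delta = min(1, (1/25)eps). Then 0 < |z + 8| < delta forces both bounds, so |(6z + 10)/(z + 10) + 19| < eps.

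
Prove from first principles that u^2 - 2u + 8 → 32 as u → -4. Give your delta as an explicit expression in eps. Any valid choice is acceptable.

Let eps > 0. We want delta > 0 such that 0 < |u + 4| < delta implies |(u^2 - 2u + 8) − 32| < eps.
(u^2 - 2u + 8) − 32 = u^2 - 2u - 24 = (u + 4)(u - 6).
So |(u^2 - 2u + 8) − 32| = |u + 4|·|u - 6|.
Require delta ≤ 1. Then |u + 4| < 1 gives |u| < 5, and by the triangle inequality |u - 6| ≤ 5 + 6 = 11.
Hence |(u^2 - 2u + 8) − 32| ≤ 11|u + 4| < eps provided |u + 4| < eps/11.
Take delta = min(1, eps/11). Then 0 < |u + 4| < delta gives both |u + 4| < 1 and |u + 4| < eps/11, so |(u^2 - 2u + 8) − 32| < eps.

delta = min(1, eps/11)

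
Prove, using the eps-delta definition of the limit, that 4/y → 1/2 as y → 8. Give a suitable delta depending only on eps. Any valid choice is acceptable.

delta = min(4, 8eps)

Let eps > 0 be given. We seek delta > 0 such that 0 < |y − 8| < delta implies |4/y − (1/2)| < eps.
|4/y − (1/2)| = 4·|8 − y|/(8·|y|) = 4|y − 8|/(8|y|).
Restrict delta ≤ 4. Then |y − 8| < 4 gives |y| > 4, so 8|y| > 32.
Then |4/y − (1/2)| < 4|y − 8|/32, which is < eps when |y − 8| < 8eps.
Take delta = min(4, 8eps). Then 0 < |y − 8| < delta gives both |y − 8| < 4 and |y − 8| < 8eps, so |4/y − (1/2)| < eps.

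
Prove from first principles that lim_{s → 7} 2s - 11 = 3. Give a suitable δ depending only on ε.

δ = ε/2

Fix ε > 0. We need δ > 0 so that 0 < |s − 7| < δ implies |(2s - 11) − 3| < ε.
Since (2s - 11) − 3 = 2(s − 7), we have |(2s - 11) − 3| = 2|s − 7|.
Thus it suffices that |s − 7| < ε/2.
Choosing δ = ε/2 gives |(2s - 11) − 3| = 2|s − 7| < ε whenever |s − 7| < δ.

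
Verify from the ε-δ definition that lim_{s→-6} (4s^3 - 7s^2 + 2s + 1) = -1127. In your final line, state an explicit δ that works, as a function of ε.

δ = min(1, ε/601)

Suppose ε > 0. We want δ > 0 such that 0 < |s + 6| < δ implies |(4s^3 - 7s^2 + 2s + 1) + 1127| < ε.
(4s^3 - 7s^2 + 2s + 1) + 1127 = 4s^3 - 7s^2 + 2s + 1128 = (s + 6)(4s^2 - 31s + 188).
So |(4s^3 - 7s^2 + 2s + 1) + 1127| = |s + 6|·|4s^2 - 31s + 188|.
Require δ ≤ 1. Then |s + 6| < 1 gives |s| < 7, and by the triangle inequality |4s^2 - 31s + 188| ≤ 4·7^2 + 31·7 + 188 = 601.
Hence |(4s^3 - 7s^2 + 2s + 1) + 1127| ≤ 601|s + 6| < ε provided |s + 6| < ε/601.
Choosing δ = min(1, ε/601) ensures both conditions, hence |(4s^3 - 7s^2 + 2s + 1) + 1127| < ε.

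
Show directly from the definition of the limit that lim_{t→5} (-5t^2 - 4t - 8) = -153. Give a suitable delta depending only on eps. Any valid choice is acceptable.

Let eps > 0 be given. We want delta > 0 such that 0 < |t − 5| < delta implies |(-5t^2 - 4t - 8) + 153| < eps.
(-5t^2 - 4t - 8) + 153 = -5t^2 - 4t + 145 = (t − 5)(-5t - 29).
So |(-5t^2 - 4t - 8) + 153| = |t − 5|·|-5t - 29|.
Require delta ≤ 2. Then |t − 5| < 2 gives |t| < 7, and by the triangle inequality |-5t - 29| ≤ 5·7 + 29 = 64.
Hence |(-5t^2 - 4t - 8) + 153| ≤ 64|t − 5| < eps provided |t − 5| < eps/64.
Choosing delta = min(2, eps/64) ensures both conditions, hence |(-5t^2 - 4t - 8) + 153| < eps.

delta = min(2, eps/64)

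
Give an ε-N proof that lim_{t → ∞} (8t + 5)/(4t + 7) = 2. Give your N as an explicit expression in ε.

N = (9/4)/ε

Let ε > 0. We seek N > 0 such that t > N implies |(8t + 5)/(4t + 7) − 2| < ε.
(8t + 5)/(4t + 7) − 2 = (4(8t + 5) − 8(4t + 7)) / (4(4t + 7)) = -36/(4(4t + 7)).
For t > 0 we have 4t + 7 > 4t, so |(8t + 5)/(4t + 7) − 2| = 36/(4(4t + 7)) < 36/(4·4t) = (9/4)/t.
Thus |(8t + 5)/(4t + 7) − 2| < ε whenever t > (9/4)/ε.
Take N = (9/4)/ε. If t > N then |(8t + 5)/(4t + 7) − 2| < (9/4)/t < ε.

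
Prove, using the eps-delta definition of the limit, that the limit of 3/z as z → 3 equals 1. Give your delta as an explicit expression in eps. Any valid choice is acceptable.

delta = min(3/2, (3/2)eps)

Let eps > 0. We seek delta > 0 such that 0 < |z − 3| < delta implies |3/z − 1| < eps.
|3/z − 1| = 3·|3 − z|/(3·|z|) = 3|z − 3|/(3|z|).
Restrict delta ≤ 3/2. Then |z − 3| < 3/2 gives |z| > 3/2, so 3|z| > 9/2.
Then |3/z − 1| < 3|z − 3|/(9/2), which is < eps when |z − 3| < (3/2)eps.
Take delta = min(3/2, (3/2)eps). Then 0 < |z − 3| < delta gives both |z − 3| < 3/2 and |z − 3| < (3/2)eps, so |3/z − 1| < eps.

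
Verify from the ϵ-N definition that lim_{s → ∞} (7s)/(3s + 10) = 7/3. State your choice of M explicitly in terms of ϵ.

M = (70/9)/ϵ

Let ϵ > 0 be given. We seek M > 0 such that s > M implies |(7s)/(3s + 10) − (7/3)| < ϵ.
(7s)/(3s + 10) − (7/3) = (3(7s) − 7(3s + 10)) / (3(3s + 10)) = -70/(3(3s + 10)).
For s > 0 we have 3s + 10 > 3s, so |(7s)/(3s + 10) − (7/3)| = 70/(3(3s + 10)) < 70/(3·3s) = (70/9)/s.
Thus |(7s)/(3s + 10) − (7/3)| < ϵ whenever s > (70/9)/ϵ.
Take M = (70/9)/ϵ. If s > M then |(7s)/(3s + 10) − (7/3)| < (70/9)/s < ϵ.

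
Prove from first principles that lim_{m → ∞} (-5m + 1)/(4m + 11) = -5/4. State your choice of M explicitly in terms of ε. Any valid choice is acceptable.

Let ε > 0 be given. For m ≥ 1, |(-5m + 1)/(4m + 11) + 5/4| = |59|/(4(4m + 11)) = 59/(4(4m + 11)).
Since 4m + 11 ≥ 4m for m ≥ 1, this is ≤ 59/(4·4m) = (59/16)/m.
So |(-5m + 1)/(4m + 11) + 5/4| < ε whenever m > (59/16)/ε.
Take M = (59/16)/ε. If m > M then |(-5m + 1)/(4m + 11) + 5/4| ≤ (59/16)/m < ε.

M = (59/16)/ε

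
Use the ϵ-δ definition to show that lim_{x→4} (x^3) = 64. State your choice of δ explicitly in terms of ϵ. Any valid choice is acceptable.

δ = min(2, ϵ/76)

Fix ϵ > 0. We seek δ > 0 with 0 < |x − 4| < δ ⇒ |x^3 − 64| < ϵ.
Factor: x^3 − 64 = (x − 4)(x^2 + 4x + 16), so |x^3 − 64| = |x − 4|·|x^2 + 4x + 16|.
Impose δ ≤ 2 so that |x| < 6; then |x^2 + 4x + 16| ≤ 76.
Hence |x^3 − 64| ≤ 76|x − 4|, which is < ϵ once |x − 4| < ϵ/76.
Take δ = min(2, ϵ/76). If 0 < |x − 4| < δ then both bounds hold and |x^3 − 64| ≤ 76|x − 4| < 76·(ϵ/76) = ϵ.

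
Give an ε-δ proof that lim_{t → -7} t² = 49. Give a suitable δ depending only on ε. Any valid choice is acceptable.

δ = min(1, ε/15)

Let ε > 0 be given. We seek δ > 0 with 0 < |t + 7| < δ ⇒ |t² − 49| < ε.
Factor: t² − 49 = (t + 7)(t - 7), so |t² − 49| = |t + 7|·|t - 7|.
Impose δ ≤ 1 so that |t| < 8; then |t - 7| ≤ 15.
Hence |t² − 49| ≤ 15|t + 7|, which is < ε once |t + 7| < ε/15.
Take δ = min(1, ε/15). If 0 < |t + 7| < δ then both bounds hold and |t² − 49| ≤ 15|t + 7| < 15·(ε/15) = ε.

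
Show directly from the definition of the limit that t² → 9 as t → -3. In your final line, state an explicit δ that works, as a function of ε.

Let ε > 0. We seek δ > 0 with 0 < |t + 3| < δ ⇒ |t² − 9| < ε.
Factor: t² − 9 = (t + 3)(t - 3), so |t² − 9| = |t + 3|·|t - 3|.
Impose δ ≤ 2 so that |t| < 5; then |t - 3| ≤ 8.
Hence |t² − 9| ≤ 8|t + 3|, which is < ε once |t + 3| < ε/8.
Take δ = min(2, ε/8). If 0 < |t + 3| < δ then both bounds hold and |t² − 9| ≤ 8|t + 3| < 8·(ε/8) = ε.

δ = min(2, ε/8)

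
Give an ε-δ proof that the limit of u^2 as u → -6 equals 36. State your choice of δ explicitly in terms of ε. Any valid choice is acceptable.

Let ε > 0. We seek δ > 0 with 0 < |u + 6| < δ ⇒ |u^2 − 36| < ε.
Factor: u^2 − 36 = (u + 6)(u - 6), so |u^2 − 36| = |u + 6|·|u - 6|.
Impose δ ≤ 1 so that |u| < 7; then |u - 6| ≤ 13.
Hence |u^2 − 36| ≤ 13|u + 6|, which is < ε once |u + 6| < ε/13.
Take δ = min(1, ε/13). If 0 < |u + 6| < δ then both bounds hold and |u^2 − 36| ≤ 13|u + 6| < 13·(ε/13) = ε.

δ = min(1, ε/13)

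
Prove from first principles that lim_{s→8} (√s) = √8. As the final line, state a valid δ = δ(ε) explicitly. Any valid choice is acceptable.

Let ε > 0 be given. We want δ > 0 such that 0 < |s − 8| < δ implies |√s − √8| < ε.
Rationalise: √s − √8 = (s − 8)/(√s + √8), so |√s − √8| = |s − 8|/(√s + √8).
Restrict δ ≤ 8 so that |s − 8| < 8 forces s > 0, and then √s + √8 > √8.
Hence |√s − √8| < |s − 8|/√8, which is < ε once |s − 8| < √8·ε.
Take δ = min(8, √8·ε). If 0 < |s − 8| < δ then s > 0 and |√s − √8| < |s − 8|/√8 < ε.

δ = min(8, √8·ε)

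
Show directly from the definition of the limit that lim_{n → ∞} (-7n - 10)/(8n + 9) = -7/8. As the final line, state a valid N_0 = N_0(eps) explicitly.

N_0 = (17/64)/eps

Suppose eps > 0. For n ≥ 1, |(-7n - 10)/(8n + 9) + 7/8| = |-17|/(8(8n + 9)) = 17/(8(8n + 9)).
Since 8n + 9 ≥ 8n for n ≥ 1, this is ≤ 17/(8·8n) = (17/64)/n.
So |(-7n - 10)/(8n + 9) + 7/8| < eps whenever n > (17/64)/eps.
Take N_0 = (17/64)/eps. If n > N_0 then |(-7n - 10)/(8n + 9) + 7/8| ≤ (17/64)/n < eps.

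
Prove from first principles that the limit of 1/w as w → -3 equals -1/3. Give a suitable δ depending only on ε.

Suppose ε > 0. We seek δ > 0 such that 0 < |w + 3| < δ implies |1/w + 1/3| < ε.
|1/w + 1/3| = |-3 − w|/(3·|w|) = |w + 3|/(3|w|).
Require δ ≤ 3/2 so that |w| > 3 − 3/2 = 3/2, hence 3|w| > 9/2.
Then |1/w + 1/3| < |w + 3|/(9/2), which is < ε when |w + 3| < (9/2)ε.
Take δ = min(3/2, (9/2)ε). Then 0 < |w + 3| < δ gives both |w + 3| < 3/2 and |w + 3| < (9/2)ε, so |1/w + 1/3| < ε.

δ = min(3/2, (9/2)ε)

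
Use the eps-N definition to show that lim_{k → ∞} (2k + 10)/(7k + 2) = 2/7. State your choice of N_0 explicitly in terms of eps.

N_0 = (66/49)/eps

Let eps > 0. For k ≥ 1, |(2k + 10)/(7k + 2) − (2/7)| = |66|/(7(7k + 2)) = 66/(7(7k + 2)).
Since 7k + 2 ≥ 7k for k ≥ 1, this is ≤ 66/(7·7k) = (66/49)/k.
So |(2k + 10)/(7k + 2) − (2/7)| < eps whenever k > (66/49)/eps.
Take N_0 = (66/49)/eps. If k > N_0 then |(2k + 10)/(7k + 2) − (2/7)| ≤ (66/49)/k < eps.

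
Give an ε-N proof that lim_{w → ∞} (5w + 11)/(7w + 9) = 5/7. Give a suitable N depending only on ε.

N = (32/49)/ε

Suppose ε > 0. We seek N > 0 such that w > N implies |(5w + 11)/(7w + 9) − (5/7)| < ε.
(5w + 11)/(7w + 9) − (5/7) = (7(5w + 11) − 5(7w + 9)) / (7(7w + 9)) = 32/(7(7w + 9)).
For w > 0 we have 7w + 9 > 7w, so |(5w + 11)/(7w + 9) − (5/7)| = 32/(7(7w + 9)) < 32/(7·7w) = (32/49)/w.
Thus |(5w + 11)/(7w + 9) − (5/7)| < ε whenever w > (32/49)/ε.
Take N = (32/49)/ε. If w > N then |(5w + 11)/(7w + 9) − (5/7)| < (32/49)/w < ε.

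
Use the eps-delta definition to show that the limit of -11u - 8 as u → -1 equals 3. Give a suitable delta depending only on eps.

Let eps > 0 be given. We need delta > 0 so that 0 < |u + 1| < delta implies |(-11u - 8) − 3| < eps.
Since (-11u - 8) − 3 = -11(u + 1), we have |(-11u - 8) − 3| = 11|u + 1|.
Thus it suffices that |u + 1| < eps/11.
Choosing delta = eps/11 gives |(-11u - 8) − 3| = 11|u + 1| < eps whenever |u + 1| < delta.

delta = eps/11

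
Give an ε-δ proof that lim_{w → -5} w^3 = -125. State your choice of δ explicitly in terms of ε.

Suppose ε > 0. We seek δ > 0 with 0 < |w + 5| < δ ⇒ |w^3 + 125| < ε.
Factor: w^3 + 125 = (w + 5)(w^2 - 5w + 25), so |w^3 + 125| = |w + 5|·|w^2 - 5w + 25|.
Restrict δ ≤ 2. Then |w + 5| < 2 gives |w| < 7, so by the triangle inequality |w^2 - 5w + 25| ≤ 7^2 + 5·7 + 25 = 109.
Hence |w^3 + 125| ≤ 109|w + 5|, which is < ε once |w + 5| < ε/109.
Take δ = min(2, ε/109). If 0 < |w + 5| < δ then both bounds hold and |w^3 + 125| ≤ 109|w + 5| < 109·(ε/109) = ε.

δ = min(2, ε/109)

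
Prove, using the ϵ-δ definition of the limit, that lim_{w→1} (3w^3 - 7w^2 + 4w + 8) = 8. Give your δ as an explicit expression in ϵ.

δ = min(1, ϵ/20)

Let ϵ > 0 be given. We want δ > 0 such that 0 < |w − 1| < δ implies |(3w^3 - 7w^2 + 4w + 8) − 8| < ϵ.
(3w^3 - 7w^2 + 4w + 8) − 8 = 3w^3 - 7w^2 + 4w = (w − 1)(3w^2 - 4w).
So |(3w^3 - 7w^2 + 4w + 8) − 8| = |w − 1|·|3w^2 - 4w|.
Require δ ≤ 1. Then |w − 1| < 1 gives |w| < 2, and by the triangle inequality |3w^2 - 4w| ≤ 3·2^2 + 4·2 = 20.
Hence |(3w^3 - 7w^2 + 4w + 8) − 8| ≤ 20|w − 1| < ϵ provided |w − 1| < ϵ/20.
Choosing δ = min(1, ϵ/20) ensures both conditions, hence |(3w^3 - 7w^2 + 4w + 8) − 8| < ϵ.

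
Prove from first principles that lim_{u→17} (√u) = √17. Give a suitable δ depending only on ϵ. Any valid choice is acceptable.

Suppose ϵ > 0. We want δ > 0 such that 0 < |u − 17| < δ implies |√u − √17| < ϵ.
Rationalise: √u − √17 = (u − 17)/(√u + √17), so |√u − √17| = |u − 17|/(√u + √17).
Restrict δ ≤ 17 so that |u − 17| < 17 forces u > 0, and then √u + √17 > √17.
Hence |√u − √17| < |u − 17|/√17, which is < ϵ once |u − 17| < √17·ϵ.
Take δ = min(17, √17·ϵ). If 0 < |u − 17| < δ then u > 0 and |√u − √17| < |u − 17|/√17 < ϵ.

δ = min(17, √17·ϵ)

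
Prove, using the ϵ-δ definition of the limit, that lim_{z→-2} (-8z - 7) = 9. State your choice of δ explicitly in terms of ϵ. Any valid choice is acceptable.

Fix ϵ > 0. We need δ > 0 so that 0 < |z + 2| < δ implies |(-8z - 7) − 9| < ϵ.
Since (-8z - 7) − 9 = -8(z + 2), we have |(-8z - 7) − 9| = 8|z + 2|.
Thus it suffices that |z + 2| < ϵ/8.
Choosing δ = ϵ/8 gives |(-8z - 7) − 9| = 8|z + 2| < ϵ whenever |z + 2| < δ.

δ = ϵ/8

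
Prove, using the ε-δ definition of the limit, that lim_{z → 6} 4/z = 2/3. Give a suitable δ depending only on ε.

Let ε > 0 be given. We seek δ > 0 such that 0 < |z − 6| < δ implies |4/z − (2/3)| < ε.
|4/z − (2/3)| = 4·|6 − z|/(6·|z|) = 4|z − 6|/(6|z|).
Require δ ≤ 3 so that |z| > 6 − 3 = 3, hence 6|z| > 18.
Then |4/z − (2/3)| < 4|z − 6|/18, which is < ε when |z − 6| < (9/2)ε.
Take δ = min(3, (9/2)ε). Then 0 < |z − 6| < δ gives both |z − 6| < 3 and |z − 6| < (9/2)ε, so |4/z − (2/3)| < ε.

δ = min(3, (9/2)ε)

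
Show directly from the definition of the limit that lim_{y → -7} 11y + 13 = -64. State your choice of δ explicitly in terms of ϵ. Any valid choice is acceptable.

δ = ϵ/11

Suppose ϵ > 0. We need δ > 0 so that 0 < |y + 7| < δ implies |(11y + 13) + 64| < ϵ.
|(11y + 13) + 64| = |11y + 77| = 11|y + 7|.
So 11|y + 7| < ϵ exactly when |y + 7| < ϵ/11.
Choosing δ = ϵ/11 gives |(11y + 13) + 64| = 11|y + 7| < ϵ whenever |y + 7| < δ.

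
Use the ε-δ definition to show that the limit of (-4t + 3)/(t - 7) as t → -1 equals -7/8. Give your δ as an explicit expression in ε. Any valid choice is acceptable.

Let ε > 0 be given. We want δ > 0 with 0 < |t + 1| < δ ⇒ |(-4t + 3)/(t - 7) + 7/8| < ε.
Combining over a common denominator, (-4t + 3)/(t - 7) + 7/8 = [(-4t + 3)·(-8) − 7·(t - 7)] / [(-8)·(t - 7)] = 25(t + 1) / ((-8)(t - 7)).
So |(-4t + 3)/(t - 7) + 7/8| = 25|t + 1| / (8·|t − 7|).
Restrict δ ≤ 4. Then |t + 1| < 4 gives |t − 7| = |(t + 1) + (-8)| ≥ 8 − 4 = 4.
Hence |(-4t + 3)/(t - 7) + 7/8| < 25|t + 1|/(8·4) = (25/32)|t + 1|, which is < ε once |t + 1| < (32/25)ε.
Take δ = min(4, (32/25)ε). Then 0 < |t + 1| < δ forces both bounds, so |(-4t + 3)/(t - 7) + 7/8| < ε.

δ = min(4, (32/25)ε)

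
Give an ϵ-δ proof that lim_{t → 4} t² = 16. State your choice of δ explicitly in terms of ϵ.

δ = min(1, ϵ/9)

Suppose ϵ > 0. We seek δ > 0 with 0 < |t − 4| < δ ⇒ |t² − 16| < ϵ.
Factor: t² − 16 = (t − 4)(t + 4), so |t² − 16| = |t − 4|·|t + 4|.
Impose δ ≤ 1 so that |t| < 5; then |t + 4| ≤ 9.
Hence |t² − 16| ≤ 9|t − 4|, which is < ϵ once |t − 4| < ϵ/9.
Take δ = min(1, ϵ/9). If 0 < |t − 4| < δ then both bounds hold and |t² − 16| ≤ 9|t − 4| < 9·(ϵ/9) = ϵ.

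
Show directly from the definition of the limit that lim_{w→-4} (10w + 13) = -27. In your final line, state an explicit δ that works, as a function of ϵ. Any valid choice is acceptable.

Let ϵ > 0 be given. We need δ > 0 so that 0 < |w + 4| < δ implies |(10w + 13) + 27| < ϵ.
Since (10w + 13) + 27 = 10(w + 4), we have |(10w + 13) + 27| = 10|w + 4|.
So 10|w + 4| < ϵ exactly when |w + 4| < ϵ/10.
Choosing δ = ϵ/10 gives |(10w + 13) + 27| = 10|w + 4| < ϵ whenever |w + 4| < δ.

δ = ϵ/10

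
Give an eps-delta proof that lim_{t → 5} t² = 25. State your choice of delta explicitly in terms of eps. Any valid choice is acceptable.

Suppose eps > 0. We seek delta > 0 with 0 < |t − 5| < delta ⇒ |t² − 25| < eps.
Factor: t² − 25 = (t − 5)(t + 5), so |t² − 25| = |t − 5|·|t + 5|.
Impose delta ≤ 1 so that |t| < 6; then |t + 5| ≤ 11.
Hence |t² − 25| ≤ 11|t − 5|, which is < eps once |t − 5| < eps/11.
Take delta = min(1, eps/11). If 0 < |t − 5| < delta then both bounds hold and |t² − 25| ≤ 11|t − 5| < 11·(eps/11) = eps.

delta = min(1, eps/11)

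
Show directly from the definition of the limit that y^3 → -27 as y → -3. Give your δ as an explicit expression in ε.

δ = min(1, ε/37)

Let ε > 0 be given. We seek δ > 0 with 0 < |y + 3| < δ ⇒ |y^3 + 27| < ε.
Factor: y^3 + 27 = (y + 3)(y^2 - 3y + 9), so |y^3 + 27| = |y + 3|·|y^2 - 3y + 9|.
Impose δ ≤ 1 so that |y| < 4; then |y^2 - 3y + 9| ≤ 37.
Hence |y^3 + 27| ≤ 37|y + 3|, which is < ε once |y + 3| < ε/37.
Take δ = min(1, ε/37). If 0 < |y + 3| < δ then both bounds hold and |y^3 + 27| ≤ 37|y + 3| < 37·(ε/37) = ε.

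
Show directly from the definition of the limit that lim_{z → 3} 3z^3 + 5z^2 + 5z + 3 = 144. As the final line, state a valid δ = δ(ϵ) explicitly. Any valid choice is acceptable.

Fix ϵ > 0. We want δ > 0 such that 0 < |z − 3| < δ implies |(3z^3 + 5z^2 + 5z + 3) − 144| < ϵ.
(3z^3 + 5z^2 + 5z + 3) − 144 = 3z^3 + 5z^2 + 5z - 141 = (z − 3)(3z^2 + 14z + 47).
So |(3z^3 + 5z^2 + 5z + 3) − 144| = |z − 3|·|3z^2 + 14z + 47|.
Assume first that |z − 3| < 1, so |z| < 4. Then |3z^2 + 14z + 47| ≤ 3·4^2 + 14·4 + 47 = 151.
Hence |(3z^3 + 5z^2 + 5z + 3) − 144| ≤ 151|z − 3| < ϵ provided |z − 3| < ϵ/151.
Choosing δ = min(1, ϵ/151) ensures both conditions, hence |(3z^3 + 5z^2 + 5z + 3) − 144| < ϵ.

δ = min(1, ϵ/151)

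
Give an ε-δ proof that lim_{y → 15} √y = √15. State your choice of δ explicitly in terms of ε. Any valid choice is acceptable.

Let ε > 0 be given. We want δ > 0 such that 0 < |y − 15| < δ implies |√y − √15| < ε.
Rationalise: √y − √15 = (y − 15)/(√y + √15), so |√y − √15| = |y − 15|/(√y + √15).
Restrict δ ≤ 15 so that |y − 15| < 15 forces y > 0, and then √y + √15 > √15.
Hence |√y − √15| < |y − 15|/√15, which is < ε once |y − 15| < √15·ε.
Take δ = min(15, √15·ε). If 0 < |y − 15| < δ then y > 0 and |√y − √15| < |y − 15|/√15 < ε.

δ = min(15, √15·ε)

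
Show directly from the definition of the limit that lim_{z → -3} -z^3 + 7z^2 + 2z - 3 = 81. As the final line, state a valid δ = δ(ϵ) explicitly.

Fix ϵ > 0. We want δ > 0 such that 0 < |z + 3| < δ implies |(-z^3 + 7z^2 + 2z - 3) − 81| < ϵ.
(-z^3 + 7z^2 + 2z - 3) − 81 = -z^3 + 7z^2 + 2z - 84 = (z + 3)(-z^2 + 10z - 28).
So |(-z^3 + 7z^2 + 2z - 3) − 81| = |z + 3|·|-z^2 + 10z - 28|.
Require δ ≤ 2. Then |z + 3| < 2 gives |z| < 5, and by the triangle inequality |-z^2 + 10z - 28| ≤ 5^2 + 10·5 + 28 = 103.
Hence |(-z^3 + 7z^2 + 2z - 3) − 81| ≤ 103|z + 3| < ϵ provided |z + 3| < ϵ/103.
Take δ = min(2, ϵ/103). Then 0 < |z + 3| < δ gives both |z + 3| < 2 and |z + 3| < ϵ/103, so |(-z^3 + 7z^2 + 2z - 3) − 81| < ϵ.

δ = min(2, ϵ/103)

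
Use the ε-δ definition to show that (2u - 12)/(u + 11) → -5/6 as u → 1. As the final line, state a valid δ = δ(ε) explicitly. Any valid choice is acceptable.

Fix ε > 0. We want δ > 0 with 0 < |u − 1| < δ ⇒ |(2u - 12)/(u + 11) + 5/6| < ε.
Combining over a common denominator, (2u - 12)/(u + 11) + 5/6 = [(2u - 12)·12 − (-10)·(u + 11)] / [12·(u + 11)] = 34(u − 1) / (12(u + 11)).
So |(2u - 12)/(u + 11) + 5/6| = 34|u − 1| / (12·|u + 11|).
Restrict δ ≤ 6. Then |u − 1| < 6 gives |u + 11| = |(u − 1) + 12| ≥ 12 − 6 = 6.
Hence |(2u - 12)/(u + 11) + 5/6| < 34|u − 1|/(12·6) = (17/36)|u − 1|, which is < ε once |u − 1| < (36/17)ε.
Take δ = min(6, (36/17)ε). Then 0 < |u − 1| < δ forces both bounds, so |(2u - 12)/(u + 11) + 5/6| < ε.

δ = min(6, (36/17)ε)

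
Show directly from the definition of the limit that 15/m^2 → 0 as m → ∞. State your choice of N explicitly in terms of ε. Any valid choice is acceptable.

N = (15/ε)^{1/2}

Suppose ε > 0. For m ≥ 1, |15/m^2 − 0| = 15/m^2.
15/m^2 < ε ⇔ m^2 > 15/ε ⇔ m > (15/ε)^{1/2}.
Take N = (15/ε)^{1/2}. Then m > N implies 15/m^2 < ε.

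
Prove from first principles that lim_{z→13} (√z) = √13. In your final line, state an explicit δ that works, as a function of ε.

δ = min(13, √13·ε)

Let ε > 0. We want δ > 0 such that 0 < |z − 13| < δ implies |√z − √13| < ε.
Rationalise: √z − √13 = (z − 13)/(√z + √13), so |√z − √13| = |z − 13|/(√z + √13).
Restrict δ ≤ 13 so that |z − 13| < 13 forces z > 0, and then √z + √13 > √13.
Hence |√z − √13| < |z − 13|/√13, which is < ε once |z − 13| < √13·ε.
Take δ = min(13, √13·ε). If 0 < |z − 13| < δ then z > 0 and |√z − √13| < |z − 13|/√13 < ε.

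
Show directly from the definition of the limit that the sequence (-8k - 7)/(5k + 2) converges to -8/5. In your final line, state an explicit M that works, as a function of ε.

M = (19/25)/ε

Fix ε > 0. For k ≥ 1, |(-8k - 7)/(5k + 2) + 8/5| = |-19|/(5(5k + 2)) = 19/(5(5k + 2)).
Since 5k + 2 ≥ 5k for k ≥ 1, this is ≤ 19/(5·5k) = (19/25)/k.
So |(-8k - 7)/(5k + 2) + 8/5| < ε whenever k > (19/25)/ε.
Take M = (19/25)/ε. If k > M then |(-8k - 7)/(5k + 2) + 8/5| ≤ (19/25)/k < ε.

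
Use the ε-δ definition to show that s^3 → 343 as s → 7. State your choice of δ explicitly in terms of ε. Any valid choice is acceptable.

Fix ε > 0. We seek δ > 0 with 0 < |s − 7| < δ ⇒ |s^3 − 343| < ε.
Factor: s^3 − 343 = (s − 7)(s^2 + 7s + 49), so |s^3 − 343| = |s − 7|·|s^2 + 7s + 49|.
Impose δ ≤ 2 so that |s| < 9; then |s^2 + 7s + 49| ≤ 193.
Hence |s^3 − 343| ≤ 193|s − 7|, which is < ε once |s − 7| < ε/193.
Take δ = min(2, ε/193). If 0 < |s − 7| < δ then both bounds hold and |s^3 − 343| ≤ 193|s − 7| < 193·(ε/193) = ε.

δ = min(2, ε/193)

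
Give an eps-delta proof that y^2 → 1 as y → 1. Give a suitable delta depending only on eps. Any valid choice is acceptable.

delta = min(1, eps/3)

Suppose eps > 0. We seek delta > 0 with 0 < |y − 1| < delta ⇒ |y^2 − 1| < eps.
Factor: y^2 − 1 = (y − 1)(y + 1), so |y^2 − 1| = |y − 1|·|y + 1|.
Restrict delta ≤ 1. Then |y − 1| < 1 gives |y| < 2, so by the triangle inequality |y + 1| ≤ 2 + 1 = 3.
Hence |y^2 − 1| ≤ 3|y − 1|, which is < eps once |y − 1| < eps/3.
Take delta = min(1, eps/3). If 0 < |y − 1| < delta then both bounds hold and |y^2 − 1| ≤ 3|y − 1| < 3·(eps/3) = eps.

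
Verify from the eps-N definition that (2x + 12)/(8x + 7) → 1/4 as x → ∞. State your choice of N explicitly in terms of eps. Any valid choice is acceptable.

N = (41/32)/eps

Suppose eps > 0. We seek N > 0 such that x > N implies |(2x + 12)/(8x + 7) − (1/4)| < eps.
(2x + 12)/(8x + 7) − (1/4) = (8(2x + 12) − 2(8x + 7)) / (8(8x + 7)) = 82/(8(8x + 7)).
For x > 0 we have 8x + 7 > 8x, so |(2x + 12)/(8x + 7) − (1/4)| = 82/(8(8x + 7)) < 82/(8·8x) = (41/32)/x.
Thus |(2x + 12)/(8x + 7) − (1/4)| < eps whenever x > (41/32)/eps.
Take N = (41/32)/eps. If x > N then |(2x + 12)/(8x + 7) − (1/4)| < (41/32)/x < eps.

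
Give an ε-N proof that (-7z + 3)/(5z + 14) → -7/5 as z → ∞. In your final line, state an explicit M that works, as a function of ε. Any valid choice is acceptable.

Let ε > 0. We seek M > 0 such that z > M implies |(-7z + 3)/(5z + 14) + 7/5| < ε.
(-7z + 3)/(5z + 14) + 7/5 = (5(-7z + 3) − (-7)(5z + 14)) / (5(5z + 14)) = 113/(5(5z + 14)).
For z > 0 we have 5z + 14 > 5z, so |(-7z + 3)/(5z + 14) + 7/5| = 113/(5(5z + 14)) < 113/(5·5z) = (113/25)/z.
Thus |(-7z + 3)/(5z + 14) + 7/5| < ε whenever z > (113/25)/ε.
Take M = (113/25)/ε. If z > M then |(-7z + 3)/(5z + 14) + 7/5| < (113/25)/z < ε.

M = (113/25)/ε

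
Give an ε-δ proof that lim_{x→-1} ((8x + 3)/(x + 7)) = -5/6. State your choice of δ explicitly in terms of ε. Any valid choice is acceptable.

Let ε > 0 be given. We want δ > 0 with 0 < |x + 1| < δ ⇒ |(8x + 3)/(x + 7) + 5/6| < ε.
Combining over a common denominator, (8x + 3)/(x + 7) + 5/6 = [(8x + 3)·6 − (-5)·(x + 7)] / [6·(x + 7)] = 53(x + 1) / (6(x + 7)).
So |(8x + 3)/(x + 7) + 5/6| = 53|x + 1| / (6·|x + 7|).
Restrict δ ≤ 3. Then |x + 1| < 3 gives |x + 7| = |(x + 1) + 6| ≥ 6 − 3 = 3.
Hence |(8x + 3)/(x + 7) + 5/6| < 53|x + 1|/(6·3) = (53/18)|x + 1|, which is < ε once |x + 1| < (18/53)ε.
Take δ = min(3, (18/53)ε). Then 0 < |x + 1| < δ forces both bounds, so |(8x + 3)/(x + 7) + 5/6| < ε.

δ = min(3, (18/53)ε)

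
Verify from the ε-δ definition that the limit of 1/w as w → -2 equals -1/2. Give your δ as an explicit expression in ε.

Let ε > 0. We seek δ > 0 such that 0 < |w + 2| < δ implies |1/w + 1/2| < ε.
|1/w + 1/2| = |-2 − w|/(2·|w|) = |w + 2|/(2|w|).
Require δ ≤ 1 so that |w| > 2 − 1 = 1, hence 2|w| > 2.
Then |1/w + 1/2| < |w + 2|/2, which is < ε when |w + 2| < 2ε.
Take δ = min(1, 2ε). Then 0 < |w + 2| < δ gives both |w + 2| < 1 and |w + 2| < 2ε, so |1/w + 1/2| < ε.

δ = min(1, 2ε)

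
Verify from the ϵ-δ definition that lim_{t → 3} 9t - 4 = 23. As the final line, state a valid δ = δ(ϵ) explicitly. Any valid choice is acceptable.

δ = ϵ/9

Let ϵ > 0. We need δ > 0 so that 0 < |t − 3| < δ implies |(9t - 4) − 23| < ϵ.
Since (9t - 4) − 23 = 9(t − 3), we have |(9t - 4) − 23| = 9|t − 3|.
So 9|t − 3| < ϵ exactly when |t − 3| < ϵ/9.
Choosing δ = ϵ/9 gives |(9t - 4) − 23| = 9|t − 3| < ϵ whenever |t − 3| < δ.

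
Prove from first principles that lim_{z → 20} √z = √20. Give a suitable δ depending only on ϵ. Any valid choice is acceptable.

δ = min(20, √20·ϵ)

Let ϵ > 0. We want δ > 0 such that 0 < |z − 20| < δ implies |√z − √20| < ϵ.
Rationalise: √z − √20 = (z − 20)/(√z + √20), so |√z − √20| = |z − 20|/(√z + √20).
Restrict δ ≤ 20 so that |z − 20| < 20 forces z > 0, and then √z + √20 > √20.
Hence |√z − √20| < |z − 20|/√20, which is < ϵ once |z − 20| < √20·ϵ.
Take δ = min(20, √20·ϵ). If 0 < |z − 20| < δ then z > 0 and |√z − √20| < |z − 20|/√20 < ϵ.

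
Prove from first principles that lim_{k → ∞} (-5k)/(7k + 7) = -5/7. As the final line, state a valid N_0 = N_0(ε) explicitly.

N_0 = (5/7)/ε

Suppose ε > 0. For k ≥ 1, |(-5k)/(7k + 7) + 5/7| = |35|/(7(7k + 7)) = 35/(7(7k + 7)).
Since 7k + 7 ≥ 7k for k ≥ 1, this is ≤ 35/(7·7k) = (5/7)/k.
So |(-5k)/(7k + 7) + 5/7| < ε whenever k > (5/7)/ε.
Take N_0 = (5/7)/ε. If k > N_0 then |(-5k)/(7k + 7) + 5/7| ≤ (5/7)/k < ε.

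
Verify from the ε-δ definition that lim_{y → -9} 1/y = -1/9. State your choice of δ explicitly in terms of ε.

Let ε > 0. We seek δ > 0 such that 0 < |y + 9| < δ implies |1/y + 1/9| < ε.
|1/y + 1/9| = |-9 − y|/(9·|y|) = |y + 9|/(9|y|).
Require δ ≤ 9/2 so that |y| > 9 − 9/2 = 9/2, hence 9|y| > 81/2.
Then |1/y + 1/9| < |y + 9|/(81/2), which is < ε when |y + 9| < (81/2)ε.
Take δ = min(9/2, (81/2)ε). Then 0 < |y + 9| < δ gives both |y + 9| < 9/2 and |y + 9| < (81/2)ε, so |1/y + 1/9| < ε.

δ = min(9/2, (81/2)ε)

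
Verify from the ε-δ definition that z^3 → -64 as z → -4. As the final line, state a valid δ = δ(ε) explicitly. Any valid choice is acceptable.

Let ε > 0. We seek δ > 0 with 0 < |z + 4| < δ ⇒ |z^3 + 64| < ε.
Factor: z^3 + 64 = (z + 4)(z^2 - 4z + 16), so |z^3 + 64| = |z + 4|·|z^2 - 4z + 16|.
Impose δ ≤ 2 so that |z| < 6; then |z^2 - 4z + 16| ≤ 76.
Hence |z^3 + 64| ≤ 76|z + 4|, which is < ε once |z + 4| < ε/76.
Take δ = min(2, ε/76). If 0 < |z + 4| < δ then both bounds hold and |z^3 + 64| ≤ 76|z + 4| < 76·(ε/76) = ε.

δ = min(2, ε/76)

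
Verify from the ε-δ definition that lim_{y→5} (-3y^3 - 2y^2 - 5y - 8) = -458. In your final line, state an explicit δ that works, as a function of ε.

Let ε > 0 be given. We want δ > 0 such that 0 < |y − 5| < δ implies |(-3y^3 - 2y^2 - 5y - 8) + 458| < ε.
(-3y^3 - 2y^2 - 5y - 8) + 458 = -3y^3 - 2y^2 - 5y + 450 = (y − 5)(-3y^2 - 17y - 90).
So |(-3y^3 - 2y^2 - 5y - 8) + 458| = |y − 5|·|-3y^2 - 17y - 90|.
Assume first that |y − 5| < 1, so |y| < 6. Then |-3y^2 - 17y - 90| ≤ 3·6^2 + 17·6 + 90 = 300.
Hence |(-3y^3 - 2y^2 - 5y - 8) + 458| ≤ 300|y − 5| < ε provided |y − 5| < ε/300.
Take δ = min(1, ε/300). Then 0 < |y − 5| < δ gives both |y − 5| < 1 and |y − 5| < ε/300, so |(-3y^3 - 2y^2 - 5y - 8) + 458| < ε.

δ = min(1, ε/300)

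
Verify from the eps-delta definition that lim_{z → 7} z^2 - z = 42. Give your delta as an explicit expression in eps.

Let eps > 0 be given. We want delta > 0 such that 0 < |z − 7| < delta implies |(z^2 - z) − 42| < eps.
(z^2 - z) − 42 = z^2 - z - 42 = (z − 7)(z + 6).
So |(z^2 - z) − 42| = |z − 7|·|z + 6|.
Assume first that |z − 7| < 2, so |z| < 9. Then |z + 6| ≤ 9 + 6 = 15.
Hence |(z^2 - z) − 42| ≤ 15|z − 7| < eps provided |z − 7| < eps/15.
Take delta = min(2, eps/15). Then 0 < |z − 7| < delta gives both |z − 7| < 2 and |z − 7| < eps/15, so |(z^2 - z) − 42| < eps.

delta = min(2, eps/15)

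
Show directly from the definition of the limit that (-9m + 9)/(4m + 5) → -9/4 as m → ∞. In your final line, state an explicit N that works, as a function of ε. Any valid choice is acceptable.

N = (81/16)/ε

Suppose ε > 0. For m ≥ 1, |(-9m + 9)/(4m + 5) + 9/4| = |81|/(4(4m + 5)) = 81/(4(4m + 5)).
Since 4m + 5 ≥ 4m for m ≥ 1, this is ≤ 81/(4·4m) = (81/16)/m.
So |(-9m + 9)/(4m + 5) + 9/4| < ε whenever m > (81/16)/ε.
Take N = (81/16)/ε. If m > N then |(-9m + 9)/(4m + 5) + 9/4| ≤ (81/16)/m < ε.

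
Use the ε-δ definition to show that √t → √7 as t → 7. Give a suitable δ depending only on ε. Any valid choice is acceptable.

Suppose ε > 0. We want δ > 0 such that 0 < |t − 7| < δ implies |√t − √7| < ε.
Multiplying by the conjugate, |√t − √7| = |t − 7|/(√t + √7).
Restrict δ ≤ 7 so that |t − 7| < 7 forces t > 0, and then √t + √7 > √7.
Hence |√t − √7| < |t − 7|/√7, which is < ε once |t − 7| < √7·ε.
Take δ = min(7, √7·ε). If 0 < |t − 7| < δ then t > 0 and |√t − √7| < |t − 7|/√7 < ε.

δ = min(7, √7·ε)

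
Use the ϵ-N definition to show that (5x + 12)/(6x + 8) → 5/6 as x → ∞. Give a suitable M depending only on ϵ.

Fix ϵ > 0. We seek M > 0 such that x > M implies |(5x + 12)/(6x + 8) − (5/6)| < ϵ.
(5x + 12)/(6x + 8) − (5/6) = (6(5x + 12) − 5(6x + 8)) / (6(6x + 8)) = 32/(6(6x + 8)).
For x > 0 we have 6x + 8 > 6x, so |(5x + 12)/(6x + 8) − (5/6)| = 32/(6(6x + 8)) < 32/(6·6x) = (8/9)/x.
Thus |(5x + 12)/(6x + 8) − (5/6)| < ϵ whenever x > (8/9)/ϵ.
Take M = (8/9)/ϵ. If x > M then |(5x + 12)/(6x + 8) − (5/6)| < (8/9)/x < ϵ.

M = (8/9)/ϵ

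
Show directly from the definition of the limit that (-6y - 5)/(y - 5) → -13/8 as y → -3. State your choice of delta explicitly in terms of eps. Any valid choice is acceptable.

Let eps > 0 be given. We want delta > 0 with 0 < |y + 3| < delta ⇒ |(-6y - 5)/(y - 5) + 13/8| < eps.
Combining over a common denominator, (-6y - 5)/(y - 5) + 13/8 = [(-6y - 5)·(-8) − 13·(y - 5)] / [(-8)·(y - 5)] = 35(y + 3) / ((-8)(y - 5)).
So |(-6y - 5)/(y - 5) + 13/8| = 35|y + 3| / (8·|y − 5|).
Restrict delta ≤ 4. Then |y + 3| < 4 gives |y − 5| = |(y + 3) + (-8)| ≥ 8 − 4 = 4.
Hence |(-6y - 5)/(y - 5) + 13/8| < 35|y + 3|/(8·4) = (35/32)|y + 3|, which is < eps once |y + 3| < (32/35)eps.
Take delta = min(4, (32/35)eps). Then 0 < |y + 3| < delta forces both bounds, so |(-6y - 5)/(y - 5) + 13/8| < eps.

delta = min(4, (32/35)eps)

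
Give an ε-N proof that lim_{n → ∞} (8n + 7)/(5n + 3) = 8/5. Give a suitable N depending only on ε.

N = (11/25)/ε

Fix ε > 0. For n ≥ 1, |(8n + 7)/(5n + 3) − (8/5)| = |11|/(5(5n + 3)) = 11/(5(5n + 3)).
Since 5n + 3 ≥ 5n for n ≥ 1, this is ≤ 11/(5·5n) = (11/25)/n.
So |(8n + 7)/(5n + 3) − (8/5)| < ε whenever n > (11/25)/ε.
Take N = (11/25)/ε. If n > N then |(8n + 7)/(5n + 3) − (8/5)| ≤ (11/25)/n < ε.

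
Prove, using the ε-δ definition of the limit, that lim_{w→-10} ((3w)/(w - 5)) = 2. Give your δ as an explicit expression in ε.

δ = min(15/2, (15/2)ε)

Let ε > 0. We want δ > 0 with 0 < |w + 10| < δ ⇒ |(3w)/(w - 5) − 2| < ε.
Combining over a common denominator, (3w)/(w - 5) − 2 = [(3w)·(-15) − (-30)·(w - 5)] / [(-15)·(w - 5)] = -15(w + 10) / ((-15)(w - 5)).
So |(3w)/(w - 5) − 2| = 15|w + 10| / (15·|w − 5|).
Restrict δ ≤ 15/2. Then |w + 10| < 15/2 gives |w − 5| = |(w + 10) + (-15)| ≥ 15 − 15/2 = 15/2.
Hence |(3w)/(w - 5) − 2| < 15|w + 10|/(15·(15/2)) = (2/15)|w + 10|, which is < ε once |w + 10| < (15/2)ε.
Take δ = min(15/2, (15/2)ε). Then 0 < |w + 10| < δ forces both bounds, so |(3w)/(w - 5) − 2| < ε.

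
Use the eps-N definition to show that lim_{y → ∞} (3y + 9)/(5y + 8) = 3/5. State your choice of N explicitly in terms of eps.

N = (21/25)/eps

Let eps > 0 be given. We seek N > 0 such that y > N implies |(3y + 9)/(5y + 8) − (3/5)| < eps.
(3y + 9)/(5y + 8) − (3/5) = (5(3y + 9) − 3(5y + 8)) / (5(5y + 8)) = 21/(5(5y + 8)).
For y > 0 we have 5y + 8 > 5y, so |(3y + 9)/(5y + 8) − (3/5)| = 21/(5(5y + 8)) < 21/(5·5y) = (21/25)/y.
Thus |(3y + 9)/(5y + 8) − (3/5)| < eps whenever y > (21/25)/eps.
Take N = (21/25)/eps. If y > N then |(3y + 9)/(5y + 8) − (3/5)| < (21/25)/y < eps.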